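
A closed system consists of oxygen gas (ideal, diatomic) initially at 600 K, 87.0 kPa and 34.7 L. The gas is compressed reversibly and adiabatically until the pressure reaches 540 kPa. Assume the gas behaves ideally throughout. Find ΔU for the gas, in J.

n = P₁V₁/(RT₁) = 87.0×34.7/(8.314×600) = 0.605 mol.
Adiabatic: T₂/T₁ = (P₂/P₁)^((γ−1)/γ) ⇒ T₂ = 600×(6.21)^0.286 = 1010 K; V₂ = 9.42 L.
For an ideal gas ΔU = nCvΔT with Cv = (5/2)R = 20.8 J/(mol·K).
ΔU = 0.605×20.8×(1010−600) = 5170 J.

5170 J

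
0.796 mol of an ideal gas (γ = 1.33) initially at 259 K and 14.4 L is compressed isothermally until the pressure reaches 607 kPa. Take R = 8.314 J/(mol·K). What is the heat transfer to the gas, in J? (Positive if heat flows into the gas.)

-2790 J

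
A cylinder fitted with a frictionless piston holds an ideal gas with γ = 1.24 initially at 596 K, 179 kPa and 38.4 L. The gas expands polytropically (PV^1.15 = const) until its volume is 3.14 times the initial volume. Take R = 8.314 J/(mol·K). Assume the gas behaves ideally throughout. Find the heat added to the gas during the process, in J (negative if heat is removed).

2710 J

n = P₁V₁/(RT₁) = 179×38.4/(8.314×596) = 1.39 mol.
Polytropic n=1.15: T₂ = T₁(V₁/V₂)^(n−1) = 596×(0.318)^0.15 = 502 K; P₂ = P₁(V₁/V₂)^n = 48.0 kPa.
W = (P₁V₁−P₂V₂)/(n−1) = (179×38.4−48.0×121)/0.15 = 7230 J.
ΔU = nCvΔT = 1.39×34.6×(502−596) = -4520 J.
Q = ΔU + W = 2710 J.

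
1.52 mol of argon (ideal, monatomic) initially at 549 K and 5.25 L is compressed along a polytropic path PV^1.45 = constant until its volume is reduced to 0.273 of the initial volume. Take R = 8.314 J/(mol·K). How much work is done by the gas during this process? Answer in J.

-12200 J

P₁ = nRT₁/V₁ = 1.52×8.314×549/5.25 = 1320 kPa.
Polytropic n=1.45: T₂ = T₁(V₁/V₂)^(n−1) = 549×(3.66)^0.45 = 985 K; P₂ = P₁(V₁/V₂)^n = 8680 kPa.
W = (P₁V₁−P₂V₂)/(n−1) = (1320×5.25−8680×1.43)/0.45 = -12200 J.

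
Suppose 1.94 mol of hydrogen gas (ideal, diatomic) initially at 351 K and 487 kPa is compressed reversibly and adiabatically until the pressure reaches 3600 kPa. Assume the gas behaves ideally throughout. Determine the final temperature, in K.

V₁ = nRT₁/P₁ = 1.94×8.314×351/487 = 11.6 L.
Adiabatic: T₂/T₁ = (P₂/P₁)^((γ−1)/γ) ⇒ T₂ = 351×(7.39)^0.286 = 622 K; V₂ = 2.79 L.

622 K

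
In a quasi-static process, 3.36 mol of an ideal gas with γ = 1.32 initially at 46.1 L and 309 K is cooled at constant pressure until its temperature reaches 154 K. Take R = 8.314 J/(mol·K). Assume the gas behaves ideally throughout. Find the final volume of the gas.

P₁ = nRT₁/V₁ = 3.36×8.314×309/46.1 = 187 kPa.
Isobaric: P stays 187 kPa; V/T = const ⇒ T₂ = 154 K, V₂ = 23.0 L.

23.0 L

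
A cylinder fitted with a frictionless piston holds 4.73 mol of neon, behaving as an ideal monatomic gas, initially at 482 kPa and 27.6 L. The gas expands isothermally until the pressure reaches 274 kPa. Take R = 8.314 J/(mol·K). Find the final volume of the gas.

48.6 L

T₁ = P₁V₁/(nR) = 482×27.6/(4.73×8.314) = 338 K.
Isothermal: T stays 338 K; PV = const ⇒ V₂ = 48.6 L, P₂ = 274 kPa.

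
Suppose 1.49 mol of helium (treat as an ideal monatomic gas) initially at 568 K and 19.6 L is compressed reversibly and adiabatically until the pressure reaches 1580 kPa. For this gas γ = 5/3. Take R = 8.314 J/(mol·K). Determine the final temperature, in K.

P₁ = nRT₁/V₁ = 1.49×8.314×568/19.6 = 359 kPa.
Adiabatic: T₂/T₁ = (P₂/P₁)^((γ−1)/γ) ⇒ T₂ = 568×(4.40)^0.400 = 1030 K; V₂ = 8.06 L.

1030 K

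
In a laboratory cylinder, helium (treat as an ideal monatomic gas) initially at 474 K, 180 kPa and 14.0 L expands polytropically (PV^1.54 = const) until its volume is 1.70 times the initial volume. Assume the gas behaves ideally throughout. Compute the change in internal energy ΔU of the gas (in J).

n = P₁V₁/(RT₁) = 180×14.0/(8.314×474) = 0.639 mol.
Polytropic n=1.54: T₂ = T₁(V₁/V₂)^(n−1) = 474×(0.588)^0.54 = 356 K; P₂ = P₁(V₁/V₂)^n = 79.5 kPa.
For an ideal gas ΔU = nCvΔT with Cv = (3/2)R = 12.5 J/(mol·K).
ΔU = 0.639×12.5×(356−474) = -942 J.

-942 J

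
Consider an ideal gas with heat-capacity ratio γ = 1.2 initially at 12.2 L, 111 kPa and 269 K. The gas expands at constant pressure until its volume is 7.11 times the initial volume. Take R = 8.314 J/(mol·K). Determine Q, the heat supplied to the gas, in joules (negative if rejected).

n = P₁V₁/(RT₁) = 111×12.2/(8.314×269) = 0.606 mol.
Isobaric: P stays 111 kPa; V/T = const ⇒ T₂ = 1910 K, V₂ = 86.7 L.
W = PΔV = 111×(86.7−12.2) kPa·L = 8270 J.
ΔU = nCvΔT = 0.606×41.6×(1910−269) = 41400 J.
Q = ΔU + W = nCpΔT = 49600 J.

49600 J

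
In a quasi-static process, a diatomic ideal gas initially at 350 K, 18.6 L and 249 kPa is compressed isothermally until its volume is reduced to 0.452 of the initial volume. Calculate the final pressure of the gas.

551 kPa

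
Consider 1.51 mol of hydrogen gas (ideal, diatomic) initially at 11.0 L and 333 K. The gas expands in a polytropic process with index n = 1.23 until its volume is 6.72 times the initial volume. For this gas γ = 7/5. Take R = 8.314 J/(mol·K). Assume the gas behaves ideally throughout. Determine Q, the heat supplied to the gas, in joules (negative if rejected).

P₁ = nRT₁/V₁ = 1.51×8.314×333/11.0 = 380 kPa.
Polytropic n=1.23: T₂ = T₁(V₁/V₂)^(n−1) = 333×(0.149)^0.23 = 215 K; P₂ = P₁(V₁/V₂)^n = 36.5 kPa.
W = (P₁V₁−P₂V₂)/(n−1) = (380×11.0−36.5×73.9)/0.23 = 6450 J.
ΔU = nCvΔT = 1.51×20.8×(215−333) = -3710 J.
Q = ΔU + W = 2740 J.

2740 J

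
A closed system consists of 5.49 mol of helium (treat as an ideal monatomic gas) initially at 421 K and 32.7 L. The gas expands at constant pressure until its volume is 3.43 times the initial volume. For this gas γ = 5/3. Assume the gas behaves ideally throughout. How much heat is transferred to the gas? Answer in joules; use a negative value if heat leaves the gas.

P₁ = nRT₁/V₁ = 5.49×8.314×421/32.7 = 588 kPa.
Isobaric: P stays 588 kPa; V/T = const ⇒ T₂ = 1440 K, V₂ = 112 L.
W = PΔV = 588×(112−32.7) kPa·L = 46700 J.
ΔU = nCvΔT = 5.49×12.5×(1440−421) = 70000 J.
Q = ΔU + W = nCpΔT = 117000 J.

117000 J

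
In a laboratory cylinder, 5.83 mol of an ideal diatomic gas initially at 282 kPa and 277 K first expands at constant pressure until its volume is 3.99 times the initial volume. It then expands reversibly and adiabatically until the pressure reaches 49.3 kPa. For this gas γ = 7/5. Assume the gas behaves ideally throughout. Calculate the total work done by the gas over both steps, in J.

V₁ = nRT₁/P₁ = 5.83×8.314×277/282 = 47.6 L.
Step 1 — Isobaric: P stays 282 kPa; V/T = const ⇒ T₂ = 1110 K, V₂ = 190 L.
W = PΔV = 282×(190−47.6) kPa·L = 40100 J.
ΔU = nCvΔT = 5.83×20.8×(1110−277) = 100000 J.
Q = ΔU + W = nCpΔT = 141000 J.
State after step 1: P = 282 kPa, V = 190 L, T = 1110 K.
Step 2 — Adiabatic: T₂/T₁ = (P₂/P₁)^((γ−1)/γ) ⇒ T₂ = 1110×(0.175)^0.286 = 672 K; V₂ = 660 L.
ΔU = nCvΔT = 5.83×20.8×(672−1110) = -52600 J.
Q = 0 for an adiabatic process, so W = −ΔU = 52600 J.
Net over both steps: W = 92700 J, Q = 141000 J, ΔU = 47800 J.

92700 J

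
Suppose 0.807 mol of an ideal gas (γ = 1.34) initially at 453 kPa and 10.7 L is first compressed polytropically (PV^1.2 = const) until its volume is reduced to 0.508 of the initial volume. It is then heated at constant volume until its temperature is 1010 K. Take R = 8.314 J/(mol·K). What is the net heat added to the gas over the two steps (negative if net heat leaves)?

T₁ = P₁V₁/(nR) = 453×10.7/(0.807×8.314) = 722 K.
Step 1 — Polytropic n=1.2: T₂ = T₁(V₁/V₂)^(n−1) = 722×(1.97)^0.20 = 827 K; P₂ = P₁(V₁/V₂)^n = 1020 kPa.
W = (P₁V₁−P₂V₂)/(n−1) = (453×10.7−1020×5.44)/0.20 = -3520 J.
ΔU = nCvΔT = 0.807×24.5×(827−722) = 2070 J.
Q = ΔU + W = -1450 J.
State after step 1: P = 1020 kPa, V = 5.44 L, T = 827 K.
Step 2 — Isochoric: V stays 5.44 L; P/T = const ⇒ T₂ = 1010 K, P₂ = 1250 kPa.
W = 0 (no volume change).
ΔU = nCvΔT = 0.807×24.5×(1010−827) = 3610 J.
Q = ΔU = 3610 J.
Net over both steps: W = -3520 J, Q = 2160 J, ΔU = 5670 J.

2160 J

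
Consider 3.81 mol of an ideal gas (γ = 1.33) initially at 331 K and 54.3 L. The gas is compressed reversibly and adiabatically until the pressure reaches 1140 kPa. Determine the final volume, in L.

14.3 L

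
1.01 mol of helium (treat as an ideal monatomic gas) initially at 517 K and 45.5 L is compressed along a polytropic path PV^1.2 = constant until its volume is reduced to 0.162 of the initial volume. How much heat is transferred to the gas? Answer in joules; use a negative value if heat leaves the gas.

P₁ = nRT₁/V₁ = 1.01×8.314×517/45.5 = 95.4 kPa.
Polytropic n=1.2: T₂ = T₁(V₁/V₂)^(n−1) = 517×(6.17)^0.20 = 744 K; P₂ = P₁(V₁/V₂)^n = 848 kPa.
W = (P₁V₁−P₂V₂)/(n−1) = (95.4×45.5−848×7.37)/0.20 = -9530 J.
ΔU = nCvΔT = 1.01×12.5×(744−517) = 2860 J.
Q = ΔU + W = -6670 J.

-6670 J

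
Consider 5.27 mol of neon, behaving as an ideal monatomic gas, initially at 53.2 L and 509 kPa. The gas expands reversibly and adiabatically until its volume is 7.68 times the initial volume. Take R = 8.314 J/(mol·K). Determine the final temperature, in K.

159 K

T₁ = P₁V₁/(nR) = 509×53.2/(5.27×8.314) = 618 K.
Adiabatic: TV^(γ−1) = const ⇒ T₂ = 618×(0.130)^0.667 = 159 K; PV^γ = const ⇒ P₂ = 17.0 kPa.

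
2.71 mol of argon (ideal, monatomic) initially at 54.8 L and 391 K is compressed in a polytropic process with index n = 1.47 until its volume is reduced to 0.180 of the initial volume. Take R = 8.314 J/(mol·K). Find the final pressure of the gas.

2000 kPa

P₁ = nRT₁/V₁ = 2.71×8.314×391/54.8 = 161 kPa.
Polytropic n=1.47: T₂ = T₁(V₁/V₂)^(n−1) = 391×(5.56)^0.47 = 875 K; P₂ = P₁(V₁/V₂)^n = 2000 kPa.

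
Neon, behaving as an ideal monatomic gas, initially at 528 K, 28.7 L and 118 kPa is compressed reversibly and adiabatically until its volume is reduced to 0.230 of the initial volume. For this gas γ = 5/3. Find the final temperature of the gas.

1410 K

Adiabatic: TV^(γ−1) = const ⇒ T₂ = 528×(4.35)^0.667 = 1410 K; PV^γ = const ⇒ P₂ = 1370 kPa.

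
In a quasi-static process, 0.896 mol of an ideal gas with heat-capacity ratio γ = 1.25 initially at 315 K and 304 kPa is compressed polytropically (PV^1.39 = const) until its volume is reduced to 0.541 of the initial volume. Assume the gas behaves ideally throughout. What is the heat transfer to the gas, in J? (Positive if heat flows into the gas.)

V₁ = nRT₁/P₁ = 0.896×8.314×315/304 = 7.72 L.
Polytropic n=1.39: T₂ = T₁(V₁/V₂)^(n−1) = 315×(1.85)^0.39 = 400 K; P₂ = P₁(V₁/V₂)^n = 714 kPa.
W = (P₁V₁−P₂V₂)/(n−1) = (304×7.72−714×4.18)/0.39 = -1630 J.
ΔU = nCvΔT = 0.896×33.3×(400−315) = 2540 J.
Q = ΔU + W = 912 J.

912 J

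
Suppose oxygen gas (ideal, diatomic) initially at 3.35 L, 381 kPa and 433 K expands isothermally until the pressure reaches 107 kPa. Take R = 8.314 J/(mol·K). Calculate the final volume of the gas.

Isothermal: T stays 433 K; PV = const ⇒ V₂ = 11.9 L, P₂ = 107 kPa.

11.9 L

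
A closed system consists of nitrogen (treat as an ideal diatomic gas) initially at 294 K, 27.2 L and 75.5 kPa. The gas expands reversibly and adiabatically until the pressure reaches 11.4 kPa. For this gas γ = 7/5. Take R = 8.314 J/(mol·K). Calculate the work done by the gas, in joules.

2140 J

n = P₁V₁/(RT₁) = 75.5×27.2/(8.314×294) = 0.840 mol.
Adiabatic: T₂/T₁ = (P₂/P₁)^((γ−1)/γ) ⇒ T₂ = 294×(0.151)^0.286 = 171 K; V₂ = 105 L.
ΔU = nCvΔT = 0.840×20.8×(171−294) = -2140 J.
Q = 0 for an adiabatic process, so W = −ΔU = 2140 J.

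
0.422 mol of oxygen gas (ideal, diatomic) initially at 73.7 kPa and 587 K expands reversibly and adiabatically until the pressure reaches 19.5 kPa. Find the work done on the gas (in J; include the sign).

V₁ = nRT₁/P₁ = 0.422×8.314×587/73.7 = 27.9 L.
Adiabatic: T₂/T₁ = (P₂/P₁)^((γ−1)/γ) ⇒ T₂ = 587×(0.265)^0.286 = 401 K; V₂ = 72.2 L.
ΔU = nCvΔT = 0.422×20.8×(401−587) = -1630 J.
Q = 0 for an adiabatic process, so W = −ΔU = 1630 J.
Work done on the gas = −W_by = -1630 J.

-1630 J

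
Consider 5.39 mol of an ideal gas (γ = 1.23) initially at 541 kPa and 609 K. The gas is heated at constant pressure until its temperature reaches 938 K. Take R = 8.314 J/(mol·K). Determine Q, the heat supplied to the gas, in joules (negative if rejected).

V₁ = nRT₁/P₁ = 5.39×8.314×609/541 = 50.4 L.
Isobaric: P stays 541 kPa; V/T = const ⇒ T₂ = 938 K, V₂ = 77.7 L.
W = PΔV = 541×(77.7−50.4) kPa·L = 14700 J.
ΔU = nCvΔT = 5.39×36.1×(938−609) = 64100 J.
Q = ΔU + W = nCpΔT = 78800 J.

78800 J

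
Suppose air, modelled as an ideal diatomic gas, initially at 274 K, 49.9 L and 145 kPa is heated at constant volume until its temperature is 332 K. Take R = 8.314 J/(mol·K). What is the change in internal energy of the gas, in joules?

3830 J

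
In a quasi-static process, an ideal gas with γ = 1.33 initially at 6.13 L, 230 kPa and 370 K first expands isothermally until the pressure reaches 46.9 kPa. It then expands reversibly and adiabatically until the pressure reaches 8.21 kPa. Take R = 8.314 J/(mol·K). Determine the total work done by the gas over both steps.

n = P₁V₁/(RT₁) = 230×6.13/(8.314×370) = 0.458 mol.
Step 1 — Isothermal: T stays 370 K; PV = const ⇒ V₂ = 30.1 L, P₂ = 46.9 kPa.
ΔU = 0 (ideal gas, T constant).
W = nRT ln(V₂/V₁) = 0.458×8.314×370×ln(4.90) = 2240 J.
Q = ΔU + W = 2240 J.
State after step 1: P = 46.9 kPa, V = 30.1 L, T = 370 K.
Step 2 — Adiabatic: T₂/T₁ = (P₂/P₁)^((γ−1)/γ) ⇒ T₂ = 370×(0.175)^0.248 = 240 K; V₂ = 111 L.
ΔU = nCvΔT = 0.458×25.2×(240−370) = -1500 J.
Q = 0 for an adiabatic process, so W = −ΔU = 1500 J.
Net over both steps: W = 3740 J, Q = 2240 J, ΔU = -1500 J.

3740 J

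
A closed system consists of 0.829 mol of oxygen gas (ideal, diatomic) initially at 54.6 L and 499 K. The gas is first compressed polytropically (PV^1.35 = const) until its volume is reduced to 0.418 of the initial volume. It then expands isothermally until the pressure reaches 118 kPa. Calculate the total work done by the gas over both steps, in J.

-942 J

P₁ = nRT₁/V₁ = 0.829×8.314×499/54.6 = 63.0 kPa.
Step 1 — Polytropic n=1.35: T₂ = T₁(V₁/V₂)^(n−1) = 499×(2.39)^0.35 = 677 K; P₂ = P₁(V₁/V₂)^n = 204 kPa.
W = (P₁V₁−P₂V₂)/(n−1) = (63.0×54.6−204×22.8)/0.35 = -3510 J.
ΔU = nCvΔT = 0.829×20.8×(677−499) = 3070 J.
Q = ΔU + W = -439 J.
State after step 1: P = 204 kPa, V = 22.8 L, T = 677 K.
Step 2 — Isothermal: T stays 677 K; PV = const ⇒ V₂ = 39.6 L, P₂ = 118 kPa.
ΔU = 0 (ideal gas, T constant).
W = nRT ln(V₂/V₁) = 0.829×8.314×677×ln(1.73) = 2570 J.
Q = ΔU + W = 2570 J.
Net over both steps: W = -942 J, Q = 2130 J, ΔU = 3070 J.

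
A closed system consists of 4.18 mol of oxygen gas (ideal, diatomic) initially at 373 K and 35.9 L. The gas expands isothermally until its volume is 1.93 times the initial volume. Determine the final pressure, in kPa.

P₁ = nRT₁/V₁ = 4.18×8.314×373/35.9 = 361 kPa.
Isothermal: T stays 373 K; PV = const ⇒ V₂ = 69.3 L, P₂ = 187 kPa.

187 kPa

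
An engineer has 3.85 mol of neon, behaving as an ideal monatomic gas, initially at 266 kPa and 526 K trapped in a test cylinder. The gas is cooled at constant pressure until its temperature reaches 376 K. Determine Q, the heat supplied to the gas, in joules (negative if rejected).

-12000 J

V₁ = nRT₁/P₁ = 3.85×8.314×526/266 = 63.3 L.
Isobaric: P stays 266 kPa; V/T = const ⇒ T₂ = 376 K, V₂ = 45.2 L.
W = PΔV = 266×(45.2−63.3) kPa·L = -4800 J.
ΔU = nCvΔT = 3.85×12.5×(376−526) = -7200 J.
Q = ΔU + W = nCpΔT = -12000 J.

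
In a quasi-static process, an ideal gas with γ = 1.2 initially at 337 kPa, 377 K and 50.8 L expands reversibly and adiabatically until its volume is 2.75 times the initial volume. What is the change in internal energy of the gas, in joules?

n = P₁V₁/(RT₁) = 337×50.8/(8.314×377) = 5.46 mol.
Adiabatic: TV^(γ−1) = const ⇒ T₂ = 377×(0.364)^0.200 = 308 K; PV^γ = const ⇒ P₂ = 100 kPa.
For an ideal gas ΔU = nCvΔT with Cv = R/(γ−1) = 41.6 J/(mol·K).
ΔU = 5.46×41.6×(308−377) = -15700 J.

-15700 J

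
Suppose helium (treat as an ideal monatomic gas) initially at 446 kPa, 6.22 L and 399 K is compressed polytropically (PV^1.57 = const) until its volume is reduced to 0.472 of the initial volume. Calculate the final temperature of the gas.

Polytropic n=1.57: T₂ = T₁(V₁/V₂)^(n−1) = 399×(2.12)^0.57 = 612 K; P₂ = P₁(V₁/V₂)^n = 1450 kPa.

612 K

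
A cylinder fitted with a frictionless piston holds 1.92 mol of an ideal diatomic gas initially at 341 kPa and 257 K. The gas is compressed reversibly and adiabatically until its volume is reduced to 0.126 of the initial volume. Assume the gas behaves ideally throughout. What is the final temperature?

589 K

V₁ = nRT₁/P₁ = 1.92×8.314×257/341 = 12.0 L.
Adiabatic: TV^(γ−1) = const ⇒ T₂ = 257×(7.94)^0.400 = 589 K; PV^γ = const ⇒ P₂ = 6200 kPa.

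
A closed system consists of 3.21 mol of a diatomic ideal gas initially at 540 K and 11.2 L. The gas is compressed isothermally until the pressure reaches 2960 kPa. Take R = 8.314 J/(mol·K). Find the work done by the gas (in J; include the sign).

P₁ = nRT₁/V₁ = 3.21×8.314×540/11.2 = 1290 kPa.
Isothermal: T stays 540 K; PV = const ⇒ V₂ = 4.87 L, P₂ = 2960 kPa.
W = nRT ln(V₂/V₁) = 3.21×8.314×540×ln(0.435) = -12000 J.

-12000 J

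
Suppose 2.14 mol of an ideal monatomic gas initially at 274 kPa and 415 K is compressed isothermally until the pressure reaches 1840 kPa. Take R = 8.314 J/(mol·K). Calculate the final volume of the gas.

4.01 L

V₁ = nRT₁/P₁ = 2.14×8.314×415/274 = 26.9 L.
Isothermal: T stays 415 K; PV = const ⇒ V₂ = 4.01 L, P₂ = 1840 kPa.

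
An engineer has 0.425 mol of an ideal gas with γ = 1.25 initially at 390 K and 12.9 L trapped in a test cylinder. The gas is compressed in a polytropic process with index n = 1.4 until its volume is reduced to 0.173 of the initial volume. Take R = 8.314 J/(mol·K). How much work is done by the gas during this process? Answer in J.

-3500 J

P₁ = nRT₁/V₁ = 0.425×8.314×390/12.9 = 107 kPa.
Polytropic n=1.4: T₂ = T₁(V₁/V₂)^(n−1) = 390×(5.78)^0.40 = 787 K; P₂ = P₁(V₁/V₂)^n = 1250 kPa.
W = (P₁V₁−P₂V₂)/(n−1) = (107×12.9−1250×2.23)/0.40 = -3500 J.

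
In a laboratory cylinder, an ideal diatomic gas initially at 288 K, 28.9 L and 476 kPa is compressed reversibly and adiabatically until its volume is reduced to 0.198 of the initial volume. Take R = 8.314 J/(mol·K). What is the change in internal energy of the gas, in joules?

31300 J

n = P₁V₁/(RT₁) = 476×28.9/(8.314×288) = 5.75 mol.
Adiabatic: TV^(γ−1) = const ⇒ T₂ = 288×(5.05)^0.400 = 550 K; PV^γ = const ⇒ P₂ = 4590 kPa.
For an ideal gas ΔU = nCvΔT with Cv = (5/2)R = 20.8 J/(mol·K).
ΔU = 5.75×20.8×(550−288) = 31300 J.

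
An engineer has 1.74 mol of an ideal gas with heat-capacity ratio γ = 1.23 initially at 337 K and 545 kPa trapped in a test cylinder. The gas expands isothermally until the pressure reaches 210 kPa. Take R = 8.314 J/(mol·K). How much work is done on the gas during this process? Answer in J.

-4650 J

V₁ = nRT₁/P₁ = 1.74×8.314×337/545 = 8.95 L.
Isothermal: T stays 337 K; PV = const ⇒ V₂ = 23.2 L, P₂ = 210 kPa.
W = nRT ln(V₂/V₁) = 1.74×8.314×337×ln(2.60) = 4650 J.
Work done on the gas = −W_by = -4650 J.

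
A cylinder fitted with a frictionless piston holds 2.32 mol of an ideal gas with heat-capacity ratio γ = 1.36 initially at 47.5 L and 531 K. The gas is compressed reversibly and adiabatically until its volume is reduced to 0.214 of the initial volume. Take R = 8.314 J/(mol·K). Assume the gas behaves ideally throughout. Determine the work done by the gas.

-21100 J

P₁ = nRT₁/V₁ = 2.32×8.314×531/47.5 = 216 kPa.
Adiabatic: TV^(γ−1) = const ⇒ T₂ = 531×(4.67)^0.360 = 925 K; PV^γ = const ⇒ P₂ = 1760 kPa.
ΔU = nCvΔT = 2.32×23.1×(925−531) = 21100 J.
Q = 0 for an adiabatic process, so W = −ΔU = -21100 J.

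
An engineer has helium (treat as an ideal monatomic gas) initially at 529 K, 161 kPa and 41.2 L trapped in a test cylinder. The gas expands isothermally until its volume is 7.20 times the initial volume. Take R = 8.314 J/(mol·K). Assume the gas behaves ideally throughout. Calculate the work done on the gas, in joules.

n = P₁V₁/(RT₁) = 161×41.2/(8.314×529) = 1.51 mol.
Isothermal: T stays 529 K; PV = const ⇒ V₂ = 297 L, P₂ = 22.4 kPa.
W = nRT ln(V₂/V₁) = 1.51×8.314×529×ln(7.20) = 13100 J.
Work done on the gas = −W_by = -13100 J.

-13100 J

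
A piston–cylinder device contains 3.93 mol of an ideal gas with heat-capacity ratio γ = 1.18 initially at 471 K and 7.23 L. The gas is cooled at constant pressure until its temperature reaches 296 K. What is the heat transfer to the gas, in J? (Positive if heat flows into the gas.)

-37500 J

P₁ = nRT₁/V₁ = 3.93×8.314×471/7.23 = 2130 kPa.
Isobaric: P stays 2130 kPa; V/T = const ⇒ T₂ = 296 K, V₂ = 4.54 L.
W = PΔV = 2130×(4.54−7.23) kPa·L = -5720 J.
ΔU = nCvΔT = 3.93×46.2×(296−471) = -31800 J.
Q = ΔU + W = nCpΔT = -37500 J.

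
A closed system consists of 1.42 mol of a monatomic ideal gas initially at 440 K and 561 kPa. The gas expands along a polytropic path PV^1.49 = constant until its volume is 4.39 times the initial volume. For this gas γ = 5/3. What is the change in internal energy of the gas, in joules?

-4020 J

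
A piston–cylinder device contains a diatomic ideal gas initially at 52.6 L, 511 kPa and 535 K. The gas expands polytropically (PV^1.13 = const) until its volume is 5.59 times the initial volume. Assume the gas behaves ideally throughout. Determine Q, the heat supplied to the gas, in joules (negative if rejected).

n = P₁V₁/(RT₁) = 511×52.6/(8.314×535) = 6.04 mol.
Polytropic n=1.13: T₂ = T₁(V₁/V₂)^(n−1) = 535×(0.179)^0.13 = 428 K; P₂ = P₁(V₁/V₂)^n = 73.1 kPa.
W = (P₁V₁−P₂V₂)/(n−1) = (511×52.6−73.1×294)/0.13 = 41400 J.
ΔU = nCvΔT = 6.04×20.8×(428−535) = -13500 J.
Q = ΔU + W = 28000 J.

28000 J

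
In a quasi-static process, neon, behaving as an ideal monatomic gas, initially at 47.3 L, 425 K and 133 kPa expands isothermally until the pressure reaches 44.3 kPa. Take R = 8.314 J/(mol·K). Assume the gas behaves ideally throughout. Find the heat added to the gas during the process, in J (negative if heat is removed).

n = P₁V₁/(RT₁) = 133×47.3/(8.314×425) = 1.78 mol.
Isothermal: T stays 425 K; PV = const ⇒ V₂ = 142 L, P₂ = 44.3 kPa.
ΔU = 0 (ideal gas, T constant).
W = nRT ln(V₂/V₁) = 1.78×8.314×425×ln(3.00) = 6920 J.
Q = ΔU + W = 6920 J.

6920 J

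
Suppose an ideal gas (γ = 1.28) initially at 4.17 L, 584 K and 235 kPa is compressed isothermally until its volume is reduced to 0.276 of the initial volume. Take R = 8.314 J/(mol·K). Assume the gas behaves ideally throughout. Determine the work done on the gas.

n = P₁V₁/(RT₁) = 235×4.17/(8.314×584) = 0.202 mol.
Isothermal: T stays 584 K; PV = const ⇒ V₂ = 1.15 L, P₂ = 851 kPa.
W = nRT ln(V₂/V₁) = 0.202×8.314×584×ln(0.276) = -1260 J.
Work done on the gas = −W_by = 1260 J.

1260 J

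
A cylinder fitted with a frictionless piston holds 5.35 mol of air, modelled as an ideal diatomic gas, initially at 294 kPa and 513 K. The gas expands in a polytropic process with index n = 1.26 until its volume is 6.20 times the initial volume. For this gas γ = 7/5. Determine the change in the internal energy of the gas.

V₁ = nRT₁/P₁ = 5.35×8.314×513/294 = 77.6 L.
Polytropic n=1.26: T₂ = T₁(V₁/V₂)^(n−1) = 513×(0.161)^0.26 = 319 K; P₂ = P₁(V₁/V₂)^n = 29.5 kPa.
For an ideal gas ΔU = nCvΔT with Cv = (5/2)R = 20.8 J/(mol·K).
ΔU = 5.35×20.8×(319−513) = -21500 J.

-21500 J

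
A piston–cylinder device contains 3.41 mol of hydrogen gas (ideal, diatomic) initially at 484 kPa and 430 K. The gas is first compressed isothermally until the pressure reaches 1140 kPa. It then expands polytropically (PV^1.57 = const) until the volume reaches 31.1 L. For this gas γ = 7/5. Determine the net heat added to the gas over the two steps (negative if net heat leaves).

-14600 J

V₁ = nRT₁/P₁ = 3.41×8.314×430/484 = 25.2 L.
Step 1 — Isothermal: T stays 430 K; PV = const ⇒ V₂ = 10.7 L, P₂ = 1140 kPa.
ΔU = 0 (ideal gas, T constant).
W = nRT ln(V₂/V₁) = 3.41×8.314×430×ln(0.425) = -10400 J.
Q = ΔU + W = -10400 J.
State after step 1: P = 1140 kPa, V = 10.7 L, T = 430 K.
Step 2 — Polytropic n=1.57: T₂ = T₁(V₁/V₂)^(n−1) = 430×(0.344)^0.57 = 234 K; P₂ = P₁(V₁/V₂)^n = 213 kPa.
W = (P₁V₁−P₂V₂)/(n−1) = (1140×10.7−213×31.1)/0.57 = 9750 J.
ΔU = nCvΔT = 3.41×20.8×(234−430) = -13900 J.
Q = ΔU + W = -4140 J.
Net over both steps: W = -695 J, Q = -14600 J, ΔU = -13900 J.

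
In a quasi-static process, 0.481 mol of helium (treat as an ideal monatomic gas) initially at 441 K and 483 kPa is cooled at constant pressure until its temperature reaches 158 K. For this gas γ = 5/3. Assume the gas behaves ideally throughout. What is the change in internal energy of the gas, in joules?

-1700 J

V₁ = nRT₁/P₁ = 0.481×8.314×441/483 = 3.65 L.
Isobaric: P stays 483 kPa; V/T = const ⇒ T₂ = 158 K, V₂ = 1.31 L.
For an ideal gas ΔU = nCvΔT with Cv = (3/2)R = 12.5 J/(mol·K).
ΔU = 0.481×12.5×(158−441) = -1700 J.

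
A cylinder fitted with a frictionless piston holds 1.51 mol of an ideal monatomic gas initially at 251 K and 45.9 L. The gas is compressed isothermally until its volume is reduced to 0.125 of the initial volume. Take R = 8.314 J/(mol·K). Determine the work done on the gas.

P₁ = nRT₁/V₁ = 1.51×8.314×251/45.9 = 68.7 kPa.
Isothermal: T stays 251 K; PV = const ⇒ V₂ = 5.74 L, P₂ = 549 kPa.
W = nRT ln(V₂/V₁) = 1.51×8.314×251×ln(0.125) = -6550 J.
Work done on the gas = −W_by = 6550 J.

6550 J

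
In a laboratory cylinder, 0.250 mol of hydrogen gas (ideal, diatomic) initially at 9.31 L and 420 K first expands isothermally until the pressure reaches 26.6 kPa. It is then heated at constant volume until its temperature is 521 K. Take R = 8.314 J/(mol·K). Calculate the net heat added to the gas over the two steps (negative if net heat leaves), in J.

P₁ = nRT₁/V₁ = 0.250×8.314×420/9.31 = 93.8 kPa.
Step 1 — Isothermal: T stays 420 K; PV = const ⇒ V₂ = 32.8 L, P₂ = 26.6 kPa.
ΔU = 0 (ideal gas, T constant).
W = nRT ln(V₂/V₁) = 0.250×8.314×420×ln(3.53) = 1100 J.
Q = ΔU + W = 1100 J.
State after step 1: P = 26.6 kPa, V = 32.8 L, T = 420 K.
Step 2 — Isochoric: V stays 32.8 L; P/T = const ⇒ T₂ = 521 K, P₂ = 33.0 kPa.
W = 0 (no volume change).
ΔU = nCvΔT = 0.250×20.8×(521−420) = 525 J.
Q = ΔU = 525 J.
Net over both steps: W = 1100 J, Q = 1620 J, ΔU = 525 J.

1620 J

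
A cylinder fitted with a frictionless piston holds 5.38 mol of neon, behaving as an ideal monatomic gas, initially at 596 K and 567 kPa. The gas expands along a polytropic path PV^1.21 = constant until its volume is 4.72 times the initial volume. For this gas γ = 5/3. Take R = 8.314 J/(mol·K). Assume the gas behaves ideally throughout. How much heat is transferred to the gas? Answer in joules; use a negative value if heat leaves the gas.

V₁ = nRT₁/P₁ = 5.38×8.314×596/567 = 47.0 L.
Polytropic n=1.21: T₂ = T₁(V₁/V₂)^(n−1) = 596×(0.212)^0.21 = 430 K; P₂ = P₁(V₁/V₂)^n = 86.7 kPa.
W = (P₁V₁−P₂V₂)/(n−1) = (567×47.0−86.7×222)/0.21 = 35300 J.
ΔU = nCvΔT = 5.38×12.5×(430−596) = -11100 J.
Q = ΔU + W = 24200 J.

24200 J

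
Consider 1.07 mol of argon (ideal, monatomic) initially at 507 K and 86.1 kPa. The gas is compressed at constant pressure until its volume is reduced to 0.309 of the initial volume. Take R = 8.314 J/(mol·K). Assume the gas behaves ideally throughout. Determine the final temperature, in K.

157 K

V₁ = nRT₁/P₁ = 1.07×8.314×507/86.1 = 52.4 L.
Isobaric: P stays 86.1 kPa; V/T = const ⇒ T₂ = 157 K, V₂ = 16.2 L.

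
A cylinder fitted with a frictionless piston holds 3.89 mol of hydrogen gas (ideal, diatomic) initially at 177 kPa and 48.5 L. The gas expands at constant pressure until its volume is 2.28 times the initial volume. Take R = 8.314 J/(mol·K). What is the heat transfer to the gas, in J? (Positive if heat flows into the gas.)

38500 J

T₁ = P₁V₁/(nR) = 177×48.5/(3.89×8.314) = 265 K.
Isobaric: P stays 177 kPa; V/T = const ⇒ T₂ = 605 K, V₂ = 111 L.
W = PΔV = 177×(111−48.5) kPa·L = 11000 J.
ΔU = nCvΔT = 3.89×20.8×(605−265) = 27500 J.
Q = ΔU + W = nCpΔT = 38500 J.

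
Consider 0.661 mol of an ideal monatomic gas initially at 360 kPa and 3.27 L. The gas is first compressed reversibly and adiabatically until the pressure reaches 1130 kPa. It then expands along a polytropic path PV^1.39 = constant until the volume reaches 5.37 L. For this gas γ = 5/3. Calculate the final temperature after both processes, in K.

T₁ = P₁V₁/(nR) = 360×3.27/(0.661×8.314) = 214 K.
Step 1 — Adiabatic: T₂/T₁ = (P₂/P₁)^((γ−1)/γ) ⇒ T₂ = 214×(3.14)^0.400 = 338 K; V₂ = 1.65 L.
ΔU = nCvΔT = 0.661×12.5×(338−214) = 1020 J.
Q = 0 for an adiabatic process, so W = −ΔU = -1020 J.
State after step 1: P = 1130 kPa, V = 1.65 L, T = 338 K.
Step 2 — Polytropic n=1.39: T₂ = T₁(V₁/V₂)^(n−1) = 338×(0.307)^0.39 = 213 K; P₂ = P₁(V₁/V₂)^n = 218 kPa.
W = (P₁V₁−P₂V₂)/(n−1) = (1130×1.65−218×5.37)/0.39 = 1760 J.
ΔU = nCvΔT = 0.661×12.5×(213−338) = -1030 J.
Q = ΔU + W = 731 J.
Net over both steps: W = 738 J, Q = 731 J, ΔU = -6.30 J.

213 K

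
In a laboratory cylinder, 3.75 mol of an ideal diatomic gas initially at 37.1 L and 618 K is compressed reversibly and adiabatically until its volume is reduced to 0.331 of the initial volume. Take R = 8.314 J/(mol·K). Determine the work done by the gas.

-26800 J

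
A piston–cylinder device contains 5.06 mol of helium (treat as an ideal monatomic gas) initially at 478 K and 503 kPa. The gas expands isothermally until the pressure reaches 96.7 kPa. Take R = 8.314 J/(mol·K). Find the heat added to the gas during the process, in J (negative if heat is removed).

33200 J

V₁ = nRT₁/P₁ = 5.06×8.314×478/503 = 40.0 L.
Isothermal: T stays 478 K; PV = const ⇒ V₂ = 208 L, P₂ = 96.7 kPa.
ΔU = 0 (ideal gas, T constant).
W = nRT ln(V₂/V₁) = 5.06×8.314×478×ln(5.20) = 33200 J.
Q = ΔU + W = 33200 J.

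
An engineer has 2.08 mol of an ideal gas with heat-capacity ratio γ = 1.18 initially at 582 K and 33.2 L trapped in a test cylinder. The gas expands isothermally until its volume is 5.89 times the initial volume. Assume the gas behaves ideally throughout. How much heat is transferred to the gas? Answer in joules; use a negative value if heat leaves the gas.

17800 J

P₁ = nRT₁/V₁ = 2.08×8.314×582/33.2 = 303 kPa.
Isothermal: T stays 582 K; PV = const ⇒ V₂ = 196 L, P₂ = 51.5 kPa.
ΔU = 0 (ideal gas, T constant).
W = nRT ln(V₂/V₁) = 2.08×8.314×582×ln(5.89) = 17800 J.
Q = ΔU + W = 17800 J.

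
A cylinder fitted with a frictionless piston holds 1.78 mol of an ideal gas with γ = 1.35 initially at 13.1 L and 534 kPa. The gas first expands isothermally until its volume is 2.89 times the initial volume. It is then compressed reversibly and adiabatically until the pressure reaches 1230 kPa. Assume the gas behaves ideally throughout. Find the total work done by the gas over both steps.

-5260 J

T₁ = P₁V₁/(nR) = 534×13.1/(1.78×8.314) = 473 K.
Step 1 — Isothermal: T stays 473 K; PV = const ⇒ V₂ = 37.9 L, P₂ = 185 kPa.
ΔU = 0 (ideal gas, T constant).
W = nRT ln(V₂/V₁) = 1.78×8.314×473×ln(2.89) = 7420 J.
Q = ΔU + W = 7420 J.
State after step 1: P = 185 kPa, V = 37.9 L, T = 473 K.
Step 2 — Adiabatic: T₂/T₁ = (P₂/P₁)^((γ−1)/γ) ⇒ T₂ = 473×(6.66)^0.259 = 773 K; V₂ = 9.30 L.
ΔU = nCvΔT = 1.78×23.8×(773−473) = 12700 J.
Q = 0 for an adiabatic process, so W = −ΔU = -12700 J.
Net over both steps: W = -5260 J, Q = 7420 J, ΔU = 12700 J.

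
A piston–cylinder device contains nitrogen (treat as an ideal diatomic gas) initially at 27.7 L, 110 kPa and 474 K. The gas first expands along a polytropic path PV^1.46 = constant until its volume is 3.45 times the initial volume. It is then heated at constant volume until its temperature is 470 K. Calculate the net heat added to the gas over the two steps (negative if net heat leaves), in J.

2810 J

n = P₁V₁/(RT₁) = 110×27.7/(8.314×474) = 0.773 mol.
Step 1 — Polytropic n=1.46: T₂ = T₁(V₁/V₂)^(n−1) = 474×(0.290)^0.46 = 268 K; P₂ = P₁(V₁/V₂)^n = 18.0 kPa.
W = (P₁V₁−P₂V₂)/(n−1) = (110×27.7−18.0×95.6)/0.46 = 2880 J.
ΔU = nCvΔT = 0.773×20.8×(268−474) = -3310 J.
Q = ΔU + W = -431 J.
State after step 1: P = 18.0 kPa, V = 95.6 L, T = 268 K.
Step 2 — Isochoric: V stays 95.6 L; P/T = const ⇒ T₂ = 470 K, P₂ = 31.6 kPa.
W = 0 (no volume change).
ΔU = nCvΔT = 0.773×20.8×(470−268) = 3240 J.
Q = ΔU = 3240 J.
Net over both steps: W = 2880 J, Q = 2810 J, ΔU = -64.3 J.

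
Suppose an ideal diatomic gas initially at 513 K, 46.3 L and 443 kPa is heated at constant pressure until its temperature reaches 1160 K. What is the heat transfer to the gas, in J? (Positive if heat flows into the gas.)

90500 J

n = P₁V₁/(RT₁) = 443×46.3/(8.314×513) = 4.81 mol.
Isobaric: P stays 443 kPa; V/T = const ⇒ T₂ = 1160 K, V₂ = 105 L.
W = PΔV = 443×(105−46.3) kPa·L = 25900 J.
ΔU = nCvΔT = 4.81×20.8×(1160−513) = 64700 J.
Q = ΔU + W = nCpΔT = 90500 J.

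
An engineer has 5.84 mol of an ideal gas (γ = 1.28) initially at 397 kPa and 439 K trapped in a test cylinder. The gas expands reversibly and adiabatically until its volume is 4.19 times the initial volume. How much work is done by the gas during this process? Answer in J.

25200 J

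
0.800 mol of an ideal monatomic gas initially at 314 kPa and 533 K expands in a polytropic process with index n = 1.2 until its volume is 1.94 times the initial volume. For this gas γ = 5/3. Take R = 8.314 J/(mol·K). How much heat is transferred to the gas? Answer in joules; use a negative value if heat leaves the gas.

V₁ = nRT₁/P₁ = 0.800×8.314×533/314 = 11.3 L.
Polytropic n=1.2: T₂ = T₁(V₁/V₂)^(n−1) = 533×(0.515)^0.20 = 467 K; P₂ = P₁(V₁/V₂)^n = 142 kPa.
W = (P₁V₁−P₂V₂)/(n−1) = (314×11.3−142×21.9)/0.20 = 2200 J.
ΔU = nCvΔT = 0.800×12.5×(467−533) = -660 J.
Q = ΔU + W = 1540 J.

1540 J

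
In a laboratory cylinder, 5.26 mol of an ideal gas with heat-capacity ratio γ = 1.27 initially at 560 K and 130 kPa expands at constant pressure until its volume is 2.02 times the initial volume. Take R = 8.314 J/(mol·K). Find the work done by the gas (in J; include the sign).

V₁ = nRT₁/P₁ = 5.26×8.314×560/130 = 188 L.
Isobaric: P stays 130 kPa; V/T = const ⇒ T₂ = 1130 K, V₂ = 381 L.
W = PΔV = 130×(381−188) kPa·L = 25000 J.

25000 J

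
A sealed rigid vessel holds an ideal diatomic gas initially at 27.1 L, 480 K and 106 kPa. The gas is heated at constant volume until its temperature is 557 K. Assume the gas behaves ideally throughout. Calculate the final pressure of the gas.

Isochoric: V stays 27.1 L; P/T = const ⇒ T₂ = 557 K, P₂ = 123 kPa.

123 kPa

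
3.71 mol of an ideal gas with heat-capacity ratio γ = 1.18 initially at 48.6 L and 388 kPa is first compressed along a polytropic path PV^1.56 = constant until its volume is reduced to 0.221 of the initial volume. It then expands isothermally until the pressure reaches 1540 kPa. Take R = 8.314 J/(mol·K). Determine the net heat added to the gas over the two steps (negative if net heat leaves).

T₁ = P₁V₁/(nR) = 388×48.6/(3.71×8.314) = 611 K.
Step 1 — Polytropic n=1.56: T₂ = T₁(V₁/V₂)^(n−1) = 611×(4.52)^0.56 = 1420 K; P₂ = P₁(V₁/V₂)^n = 4090 kPa.
W = (P₁V₁−P₂V₂)/(n−1) = (388×48.6−4090×10.7)/0.56 = -44700 J.
ΔU = nCvΔT = 3.71×46.2×(1420−611) = 139000 J.
Q = ΔU + W = 94500 J.
State after step 1: P = 4090 kPa, V = 10.7 L, T = 1420 K.
Step 2 — Isothermal: T stays 1420 K; PV = const ⇒ V₂ = 28.5 L, P₂ = 1540 kPa.
ΔU = 0 (ideal gas, T constant).
W = nRT ln(V₂/V₁) = 3.71×8.314×1420×ln(2.65) = 42900 J.
Q = ΔU + W = 42900 J.
Net over both steps: W = -1870 J, Q = 137000 J, ΔU = 139000 J.

137000 J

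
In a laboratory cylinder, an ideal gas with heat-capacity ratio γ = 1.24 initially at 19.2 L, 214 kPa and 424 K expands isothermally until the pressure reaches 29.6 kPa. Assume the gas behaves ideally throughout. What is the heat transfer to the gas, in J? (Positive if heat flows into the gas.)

8130 J

n = P₁V₁/(RT₁) = 214×19.2/(8.314×424) = 1.17 mol.
Isothermal: T stays 424 K; PV = const ⇒ V₂ = 139 L, P₂ = 29.6 kPa.
ΔU = 0 (ideal gas, T constant).
W = nRT ln(V₂/V₁) = 1.17×8.314×424×ln(7.23) = 8130 J.
Q = ΔU + W = 8130 J.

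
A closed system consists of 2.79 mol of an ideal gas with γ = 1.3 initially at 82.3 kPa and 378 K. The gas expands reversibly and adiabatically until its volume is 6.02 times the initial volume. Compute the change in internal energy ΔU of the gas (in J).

-12200 J

V₁ = nRT₁/P₁ = 2.79×8.314×378/82.3 = 107 L.
Adiabatic: TV^(γ−1) = const ⇒ T₂ = 378×(0.166)^0.300 = 221 K; PV^γ = const ⇒ P₂ = 7.98 kPa.
For an ideal gas ΔU = nCvΔT with Cv = R/(γ−1) = 27.7 J/(mol·K).
ΔU = 2.79×27.7×(221−378) = -12200 J.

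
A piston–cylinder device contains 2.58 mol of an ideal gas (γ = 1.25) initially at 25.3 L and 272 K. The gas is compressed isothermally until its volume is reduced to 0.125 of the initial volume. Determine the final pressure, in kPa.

P₁ = nRT₁/V₁ = 2.58×8.314×272/25.3 = 231 kPa.
Isothermal: T stays 272 K; PV = const ⇒ V₂ = 3.16 L, P₂ = 1840 kPa.

1840 kPa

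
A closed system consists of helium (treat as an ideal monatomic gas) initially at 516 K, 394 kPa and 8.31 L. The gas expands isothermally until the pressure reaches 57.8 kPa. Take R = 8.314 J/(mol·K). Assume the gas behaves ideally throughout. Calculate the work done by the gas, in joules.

n = P₁V₁/(RT₁) = 394×8.31/(8.314×516) = 0.763 mol.
Isothermal: T stays 516 K; PV = const ⇒ V₂ = 56.6 L, P₂ = 57.8 kPa.
W = nRT ln(V₂/V₁) = 0.763×8.314×516×ln(6.82) = 6280 J.

6280 J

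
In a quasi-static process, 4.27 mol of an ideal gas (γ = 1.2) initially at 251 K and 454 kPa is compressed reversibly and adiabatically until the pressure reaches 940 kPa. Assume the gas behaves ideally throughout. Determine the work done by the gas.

V₁ = nRT₁/P₁ = 4.27×8.314×251/454 = 19.6 L.
Adiabatic: T₂/T₁ = (P₂/P₁)^((γ−1)/γ) ⇒ T₂ = 251×(2.07)^0.167 = 283 K; V₂ = 10.7 L.
ΔU = nCvΔT = 4.27×41.6×(283−251) = 5750 J.
Q = 0 for an adiabatic process, so W = −ΔU = -5750 J.

-5750 J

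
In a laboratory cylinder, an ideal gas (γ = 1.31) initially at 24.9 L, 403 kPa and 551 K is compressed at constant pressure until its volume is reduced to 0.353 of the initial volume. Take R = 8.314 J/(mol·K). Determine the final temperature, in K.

Isobaric: P stays 403 kPa; V/T = const ⇒ T₂ = 195 K, V₂ = 8.79 L.

195 K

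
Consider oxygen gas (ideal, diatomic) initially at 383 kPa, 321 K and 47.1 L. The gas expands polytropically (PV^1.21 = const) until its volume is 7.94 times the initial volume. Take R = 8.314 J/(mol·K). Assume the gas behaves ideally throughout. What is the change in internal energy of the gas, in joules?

-15900 J

n = P₁V₁/(RT₁) = 383×47.1/(8.314×321) = 6.76 mol.
Polytropic n=1.21: T₂ = T₁(V₁/V₂)^(n−1) = 321×(0.126)^0.21 = 208 K; P₂ = P₁(V₁/V₂)^n = 31.2 kPa.
For an ideal gas ΔU = nCvΔT with Cv = (5/2)R = 20.8 J/(mol·K).
ΔU = 6.76×20.8×(208−321) = -15900 J.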